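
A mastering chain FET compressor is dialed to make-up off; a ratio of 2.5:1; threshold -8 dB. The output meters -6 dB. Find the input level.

The compressed level sits -6 − (-8) = 2 dB over threshold.
Input overshoot = R × output overshoot = 5 dB → input = -8 + 5 = -3 dB.

-3 dB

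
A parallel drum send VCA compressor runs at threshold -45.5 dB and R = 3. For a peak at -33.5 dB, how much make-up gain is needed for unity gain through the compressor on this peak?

8 dB

Without make-up, output = threshold + overshoot/3 = -45.5 + 4 = -41.5 dB.
Gap to target: 8 dB.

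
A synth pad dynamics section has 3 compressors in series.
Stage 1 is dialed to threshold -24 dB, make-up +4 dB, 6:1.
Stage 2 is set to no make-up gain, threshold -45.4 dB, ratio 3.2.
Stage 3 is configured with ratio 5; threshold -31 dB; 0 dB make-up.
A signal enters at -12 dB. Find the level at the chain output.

-36.8375 dB

Stage 1: -12 dB is 12 dB over -24 dB; at 6:1 that becomes 2 dB over, giving -22 dB; +4 dB make-up → -18 dB.
Stage 2: -18 dB is 27.4 dB over -45.4 dB; at 3.2:1 that becomes 8.5625 dB over, giving -36.8375 dB.
Stage 3: below threshold (-36.8375 ≤ -31); passes unchanged; output -36.8375 dB.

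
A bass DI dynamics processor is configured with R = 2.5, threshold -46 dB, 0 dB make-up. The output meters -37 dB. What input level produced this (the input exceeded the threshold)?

-23.5 dB

That's 9 dB above the -46 dB threshold.
Before 2.5:1 compression the overshoot was 9 × 2.5 = 22.5 dB, so input = -46 + 22.5 = -23.5 dB.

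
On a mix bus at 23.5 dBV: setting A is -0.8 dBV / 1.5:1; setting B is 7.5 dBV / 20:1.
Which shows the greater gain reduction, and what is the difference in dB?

A: 24.3 dB over, compressed to 16.2 dB over, so 8.1 dB of GR.
B: 16 dB over, compressed to 0.8 dB over, so 15.2 dB of GR.
B applies 7.1 dB more gain reduction.

B, by 7.1 dB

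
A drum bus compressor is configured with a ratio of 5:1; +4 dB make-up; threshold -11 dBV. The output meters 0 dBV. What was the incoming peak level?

24 dBV

Remove make-up: 0 − 4 = -4 dBV.
That's 7 dB above the -11 dBV threshold.
Undo the ratio: input overshoot = 7 × 5 = 35 dB, giving input = 24 dBV.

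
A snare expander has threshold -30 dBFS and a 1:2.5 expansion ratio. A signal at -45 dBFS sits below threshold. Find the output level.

-67.5 dBFS

The input is 15 dB below the -30 dBFS threshold.
A 1:2.5 expander multiplies undershoot by 2.5: 15 × 2.5 = 37.5 dB below threshold.
Output = -30 − 37.5 = -67.5 dBFS.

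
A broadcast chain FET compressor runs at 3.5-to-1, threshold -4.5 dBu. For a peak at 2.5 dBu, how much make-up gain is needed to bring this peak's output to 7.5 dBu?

Overshoot 7 dB → 7/3.5 = 2 dB after compression, so the compressed level is -4.5 + 2 = -2.5 dBu.
Make-up = target − compressed = 7.5 − (-2.5) = 10 dB.

10 dB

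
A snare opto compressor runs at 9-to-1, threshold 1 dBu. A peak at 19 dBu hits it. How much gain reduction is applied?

16 dB

The signal is 18 dB above threshold.
A 9:1 ratio leaves 2 dB of that excess.
GR = overshoot in − overshoot out = 18 − 2 = 16 dB.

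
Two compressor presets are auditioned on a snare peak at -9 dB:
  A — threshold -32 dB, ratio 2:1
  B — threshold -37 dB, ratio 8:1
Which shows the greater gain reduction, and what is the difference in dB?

B, by 13 dB

A: GR = 23 − 23/2 = 11.5 dB.
B: GR = 28 − 28/8 = 24.5 dB.
B applies 13 dB more gain reduction.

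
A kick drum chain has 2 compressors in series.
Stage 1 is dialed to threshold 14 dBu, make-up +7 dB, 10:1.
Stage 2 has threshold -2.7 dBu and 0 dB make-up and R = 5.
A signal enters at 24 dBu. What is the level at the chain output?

2.24 dBu

Stage 1: 24 dBu is 10 dB over 14 dBu; at 10:1 that becomes 1 dB over, giving 15 dBu; +7 dB make-up → 22 dBu.
Stage 2: 24.7 dB above -2.7 dBu, reduced 5:1 to 4.94 dB above → 2.24 dBu.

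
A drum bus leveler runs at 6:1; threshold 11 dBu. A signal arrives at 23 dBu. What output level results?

The input is 12 dB above the 11 dBu threshold.
6:1 compression reduces that to 12/6 = 2 dB over.
That puts the output at 13 dBu.

13 dBu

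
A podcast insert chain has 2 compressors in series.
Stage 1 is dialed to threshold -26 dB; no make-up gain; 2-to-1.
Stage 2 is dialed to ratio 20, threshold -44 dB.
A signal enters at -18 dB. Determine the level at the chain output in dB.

-42.9 dB

Stage 1: -18 dB is 8 dB over -26 dB; at 2:1 that becomes 4 dB over, giving -22 dB.
Stage 2: -22 dB is 22 dB over -44 dB; at 20:1 that becomes 1.1 dB over, giving -42.9 dB.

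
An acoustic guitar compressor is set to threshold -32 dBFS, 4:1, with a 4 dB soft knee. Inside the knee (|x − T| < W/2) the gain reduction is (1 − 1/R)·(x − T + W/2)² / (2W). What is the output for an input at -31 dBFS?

-31.84375 dBFS

x − T + W/2 = -31 − (-32) + 2 = 3.
GR = (1 − 1/4) × 3² / 8 = 0.75 × 9 / 8 = 0.84375 dB.
Output = -31 − 0.84375 = -31.84375 dBFS.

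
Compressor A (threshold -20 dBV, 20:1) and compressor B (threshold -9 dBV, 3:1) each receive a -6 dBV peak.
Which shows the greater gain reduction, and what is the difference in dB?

A, by 11.3 dB

A: GR = 14 − 14/20 = 13.3 dB.
B: GR = 3 − 3/3 = 2 dB.
A reduces 11.3 dB more.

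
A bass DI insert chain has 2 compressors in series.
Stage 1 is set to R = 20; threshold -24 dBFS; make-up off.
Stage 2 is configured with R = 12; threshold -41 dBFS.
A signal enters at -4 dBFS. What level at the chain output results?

-39.5 dBFS

Stage 1: 20 dB above -24 dBFS, reduced 20:1 to 1 dB above → -23 dBFS.
Stage 2: overshoot 18 dB → 18/12 = 1.5 dB → -39.5 dBFS.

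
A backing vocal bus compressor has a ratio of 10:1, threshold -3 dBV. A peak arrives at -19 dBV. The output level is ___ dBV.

-19 dBV

-19 dBV is 16 dB below the -3 dBV threshold, so no gain reduction is applied.
Output = input = -19 dBV.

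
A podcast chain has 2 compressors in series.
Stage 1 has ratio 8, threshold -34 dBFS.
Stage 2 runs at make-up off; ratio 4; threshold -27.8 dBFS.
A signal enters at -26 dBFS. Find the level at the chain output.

-33 dBFS

Stage 1: -26 dBFS is 8 dB over -34 dBFS; at 8:1 that becomes 1 dB over, giving -33 dBFS.
Stage 2: -33 dBFS is at or below the -27.8 dBFS threshold — no compression; output -33 dBFS.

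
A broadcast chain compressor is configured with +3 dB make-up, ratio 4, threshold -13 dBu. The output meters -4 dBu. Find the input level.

11 dBu

Remove make-up: -4 − 3 = -7 dBu.
That's 6 dB above the -13 dBu threshold.
Undo the ratio: input overshoot = 6 × 4 = 24 dB, giving input = 11 dBu.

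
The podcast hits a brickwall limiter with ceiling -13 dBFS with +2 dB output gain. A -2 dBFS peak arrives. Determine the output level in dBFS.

At ∞:1, everything above -13 dBFS is held at the ceiling.
Output gain then adds 2 dB: -13 + 2 = -11 dBFS.

-11 dBFS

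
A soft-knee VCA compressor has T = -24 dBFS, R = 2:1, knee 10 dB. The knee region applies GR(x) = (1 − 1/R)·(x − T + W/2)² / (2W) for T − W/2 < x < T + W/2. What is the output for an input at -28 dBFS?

x − T + W/2 = -28 − (-24) + 5 = 1.
GR = (1 − 1/2) × 1² / 20 = 0.5 × 1 / 20 = 0.025 dB.
Output = -28 − 0.025 = -28.025 dBFS.

-28.025 dBFS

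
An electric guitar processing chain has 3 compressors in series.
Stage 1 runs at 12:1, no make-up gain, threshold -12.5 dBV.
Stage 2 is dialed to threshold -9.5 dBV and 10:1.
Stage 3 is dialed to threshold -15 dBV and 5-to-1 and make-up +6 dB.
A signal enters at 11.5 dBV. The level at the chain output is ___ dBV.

-8.1 dBV

Stage 1: overshoot 24 dB → 24/12 = 2 dB → -10.5 dBV.
Stage 2: -10.5 dBV ≤ -9.5 dBV, so stage 2 doesn't engage; output -10.5 dBV.
Stage 3: 4.5 dB above -15 dBV, reduced 5:1 to 0.9 dB above → -14.1 dBV; +6 dB make-up → -8.1 dBV.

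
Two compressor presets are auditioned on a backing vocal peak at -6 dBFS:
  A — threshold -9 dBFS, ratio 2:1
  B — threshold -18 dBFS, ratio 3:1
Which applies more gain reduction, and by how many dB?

A: 3 dB over, compressed to 1.5 dB over, so 1.5 dB of GR.
B: 12 dB over, compressed to 4 dB over, so 8 dB of GR.
B reduces 6.5 dB more.

B, by 6.5 dB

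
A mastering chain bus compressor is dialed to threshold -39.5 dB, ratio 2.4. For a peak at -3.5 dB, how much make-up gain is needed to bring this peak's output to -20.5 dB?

4 dB

The peak compresses to -39.5 + 36/2.4 = -24.5 dB.
To reach -20.5 dB requires -20.5 − (-24.5) = 4 dB of make-up.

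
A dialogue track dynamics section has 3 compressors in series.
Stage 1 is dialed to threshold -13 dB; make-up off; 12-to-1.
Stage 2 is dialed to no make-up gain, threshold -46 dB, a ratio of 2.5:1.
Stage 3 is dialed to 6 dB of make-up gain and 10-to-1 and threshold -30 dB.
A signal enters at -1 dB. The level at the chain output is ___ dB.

-26.4 dB

Stage 1: overshoot 12 dB → 12/12 = 1 dB → -12 dB.
Stage 2: overshoot 34 dB → 34/2.5 = 13.6 dB → -32.4 dB.
Stage 3: -32.4 dB is at or below the -30 dB threshold — no compression; make-up brings it to -26.4 dB.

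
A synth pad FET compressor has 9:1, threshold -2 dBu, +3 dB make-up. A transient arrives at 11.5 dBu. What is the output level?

2.5 dBu

The input is 13.5 dB above the -2 dBu threshold.
At 9:1 the overshoot is divided by 9, leaving 1.5 dB above threshold.
That puts the output at -0.5 dBu; make-up adds 3 dB, giving 2.5 dBu.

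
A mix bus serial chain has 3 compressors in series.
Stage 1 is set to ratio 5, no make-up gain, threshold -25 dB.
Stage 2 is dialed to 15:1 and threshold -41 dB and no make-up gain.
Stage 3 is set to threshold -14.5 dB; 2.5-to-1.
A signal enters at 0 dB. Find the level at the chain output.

-39.6 dB

Stage 1: 0 dB is 25 dB over -25 dB; at 5:1 that becomes 5 dB over, giving -20 dB.
Stage 2: -20 dB is 21 dB over -41 dB; at 15:1 that becomes 1.4 dB over, giving -39.6 dB.
Stage 3: -39.6 dB ≤ -14.5 dB, so stage 3 doesn't engage; output -39.6 dB.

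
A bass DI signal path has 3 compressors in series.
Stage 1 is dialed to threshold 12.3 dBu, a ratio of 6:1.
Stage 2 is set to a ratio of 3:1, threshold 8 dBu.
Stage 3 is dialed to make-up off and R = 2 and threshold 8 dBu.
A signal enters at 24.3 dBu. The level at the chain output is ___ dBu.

Stage 1: 24.3 dBu is 12 dB over 12.3 dBu; at 6:1 that becomes 2 dB over, giving 14.3 dBu.
Stage 2: 6.3 dB above 8 dBu, reduced 3:1 to 2.1 dB above → 10.1 dBu.
Stage 3: 10.1 dBu is 2.1 dB over 8 dBu; at 2:1 that becomes 1.05 dB over, giving 9.05 dBu.

9.05 dBu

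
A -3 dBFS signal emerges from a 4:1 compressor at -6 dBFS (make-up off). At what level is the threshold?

Input is 4 dB above T (since output overshoot × R = input overshoot: (-6 − T)·4 = -3 − T gives T = -7 dBFS).
Check: -7 + (-3 − (-7))/4 = -7 + 1 = -6 dBFS. ✓

-7 dBFS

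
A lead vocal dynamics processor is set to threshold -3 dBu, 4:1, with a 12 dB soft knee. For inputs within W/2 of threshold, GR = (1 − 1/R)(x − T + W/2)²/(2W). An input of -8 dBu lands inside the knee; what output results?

x − T + W/2 = -8 − (-3) + 6 = 1.
GR = (1 − 1/4) × 1² / 24 = 0.75 × 1 / 24 = 0.03125 dB.
Output = -8 − 0.03125 = -8.03125 dBu.

-8.03125 dBu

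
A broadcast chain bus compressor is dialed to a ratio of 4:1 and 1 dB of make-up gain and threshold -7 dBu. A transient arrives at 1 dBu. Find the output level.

Overshoot: 1 − (-7) = 8 dB.
The 8 dB excess becomes 2 dB after 4:1 reduction.
That puts the output at -5 dBu; make-up adds 1 dB, giving -4 dBu.

-4 dBu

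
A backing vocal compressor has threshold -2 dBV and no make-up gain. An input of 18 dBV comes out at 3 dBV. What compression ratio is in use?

4:1

Input overshoot = 18 − (-2) = 20 dB; output overshoot = 3 − (-2) = 5 dB.
Ratio = 20 / 5 = 4.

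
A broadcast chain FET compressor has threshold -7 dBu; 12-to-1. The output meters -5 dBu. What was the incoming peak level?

That's 2 dB above the -7 dBu threshold.
Before 12:1 compression the overshoot was 2 × 12 = 24 dB, so input = -7 + 24 = 17 dBu.

17 dBu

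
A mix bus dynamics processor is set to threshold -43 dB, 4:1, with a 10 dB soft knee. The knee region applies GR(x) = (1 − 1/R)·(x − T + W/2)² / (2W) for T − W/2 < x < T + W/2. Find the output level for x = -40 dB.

x − T + W/2 = -40 − (-43) + 5 = 8.
GR = (1 − 1/4) × 8² / 20 = 0.75 × 64 / 20 = 2.4 dB.
Output = -40 − 2.4 = -42.4 dB.

-42.4 dB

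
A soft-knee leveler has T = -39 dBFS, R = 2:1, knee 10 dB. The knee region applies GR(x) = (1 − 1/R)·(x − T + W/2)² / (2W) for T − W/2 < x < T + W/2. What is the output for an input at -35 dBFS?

-37.025 dBFS

x − T + W/2 = -35 − (-39) + 5 = 9.
GR = (1 − 1/2) × 9² / 20 = 0.5 × 81 / 20 = 2.025 dB.
Output = -35 − 2.025 = -37.025 dBFS.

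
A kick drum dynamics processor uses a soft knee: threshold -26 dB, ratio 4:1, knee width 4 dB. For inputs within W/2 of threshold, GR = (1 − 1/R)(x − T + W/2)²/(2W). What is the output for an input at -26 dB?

x − T + W/2 = -26 − (-26) + 2 = 2.
GR = (1 − 1/4) × 2² / 8 = 0.75 × 4 / 8 = 0.375 dB.
Output = -26 − 0.375 = -26.375 dB.

-26.375 dB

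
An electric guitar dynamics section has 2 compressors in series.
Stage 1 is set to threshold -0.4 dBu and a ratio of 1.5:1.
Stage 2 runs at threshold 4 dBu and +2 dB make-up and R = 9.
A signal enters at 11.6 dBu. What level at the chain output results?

Stage 1: overshoot 12 dB → 12/1.5 = 8 dB → 7.6 dBu.
Stage 2: 7.6 dBu is 3.6 dB over 4 dBu; at 9:1 that becomes 0.4 dB over, giving 4.4 dBu; +2 dB make-up → 6.4 dBu.

6.4 dBu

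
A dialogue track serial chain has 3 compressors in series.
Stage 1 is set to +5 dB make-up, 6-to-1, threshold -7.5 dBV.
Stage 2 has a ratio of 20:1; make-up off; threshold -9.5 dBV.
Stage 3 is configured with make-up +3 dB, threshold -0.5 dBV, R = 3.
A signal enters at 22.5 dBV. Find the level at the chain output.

Stage 1: overshoot 30 dB → 30/6 = 5 dB → -2.5 dBV; +5 dB make-up → 2.5 dBV.
Stage 2: 12 dB above -9.5 dBV, reduced 20:1 to 0.6 dB above → -8.9 dBV.
Stage 3: -8.9 dBV ≤ -0.5 dBV, so stage 3 doesn't engage; make-up brings it to -5.9 dBV.

-5.9 dBV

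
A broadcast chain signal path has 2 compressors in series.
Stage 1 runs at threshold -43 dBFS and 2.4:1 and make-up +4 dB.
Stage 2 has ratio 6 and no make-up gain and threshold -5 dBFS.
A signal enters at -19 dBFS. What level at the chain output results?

-29 dBFS

Stage 1: overshoot 24 dB → 24/2.4 = 10 dB → -33 dBFS; +4 dB make-up → -29 dBFS.
Stage 2: -29 dBFS ≤ -5 dBFS, so stage 2 doesn't engage; output -29 dBFS.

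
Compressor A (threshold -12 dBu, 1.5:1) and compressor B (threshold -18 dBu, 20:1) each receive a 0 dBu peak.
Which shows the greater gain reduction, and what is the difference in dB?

A: GR = 12 − 12/1.5 = 4 dB.
B: GR = 18 − 18/20 = 17.1 dB.
B reduces 13.1 dB more.

B, by 13.1 dB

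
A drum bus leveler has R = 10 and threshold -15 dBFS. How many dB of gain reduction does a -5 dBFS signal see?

The signal is 10 dB above threshold.
At 10:1, output sits 10/10 = 1 dB above threshold.
So the signal is attenuated by 10 − 1 = 9 dB.

9 dB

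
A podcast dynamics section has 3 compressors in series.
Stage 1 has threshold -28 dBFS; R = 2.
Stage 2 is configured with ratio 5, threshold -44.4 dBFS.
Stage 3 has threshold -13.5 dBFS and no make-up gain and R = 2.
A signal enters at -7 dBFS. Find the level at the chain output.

Stage 1: -7 dBFS is 21 dB over -28 dBFS; at 2:1 that becomes 10.5 dB over, giving -17.5 dBFS.
Stage 2: 26.9 dB above -44.4 dBFS, reduced 5:1 to 5.38 dB above → -39.02 dBFS.
Stage 3: below threshold (-39.02 ≤ -13.5); passes unchanged; output -39.02 dBFS.

-39.02 dBFS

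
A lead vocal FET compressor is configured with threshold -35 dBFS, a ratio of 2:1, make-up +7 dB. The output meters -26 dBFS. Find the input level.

Before make-up, the level was -26 − 7 = -33 dBFS.
Post-compression overshoot = -33 − (-35) = 2 dB.
Input overshoot = R × output overshoot = 4 dB → input = -35 + 4 = -31 dBFS.

-31 dBFS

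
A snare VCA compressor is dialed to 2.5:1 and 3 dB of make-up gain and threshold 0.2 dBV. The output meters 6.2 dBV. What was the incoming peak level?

7.7 dBV

Remove make-up: 6.2 − 3 = 3.2 dBV.
That's 3 dB above the 0.2 dBV threshold.
Before 2.5:1 compression the overshoot was 3 × 2.5 = 7.5 dB, so input = 0.2 + 7.5 = 7.7 dBV.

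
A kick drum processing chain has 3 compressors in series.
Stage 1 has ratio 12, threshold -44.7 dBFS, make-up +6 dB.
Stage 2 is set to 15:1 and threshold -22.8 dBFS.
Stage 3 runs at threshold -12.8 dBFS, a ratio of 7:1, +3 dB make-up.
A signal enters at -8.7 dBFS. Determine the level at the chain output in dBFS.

-32.7 dBFS

Stage 1: -8.7 dBFS is 36 dB over -44.7 dBFS; at 12:1 that becomes 3 dB over, giving -41.7 dBFS; +6 dB make-up → -35.7 dBFS.
Stage 2: -35.7 dBFS ≤ -22.8 dBFS, so stage 2 doesn't engage; output -35.7 dBFS.
Stage 3: below threshold (-35.7 ≤ -12.8); passes unchanged; make-up brings it to -32.7 dBFS.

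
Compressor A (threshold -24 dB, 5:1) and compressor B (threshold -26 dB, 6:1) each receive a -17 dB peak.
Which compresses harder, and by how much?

A: 7 dB over, compressed to 1.4 dB over, so 5.6 dB of GR.
B: 9 dB over, compressed to 1.5 dB over, so 7.5 dB of GR.
Difference: 1.9 dB in favour of B.

B, by 1.9 dB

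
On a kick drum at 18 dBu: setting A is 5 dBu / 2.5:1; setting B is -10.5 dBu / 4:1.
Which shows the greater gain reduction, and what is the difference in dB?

B, by 13.575 dB

A: overshoot 13 dB → output overshoot 5.2 dB → GR 7.8 dB.
B: overshoot 28.5 dB → output overshoot 7.125 dB → GR 21.375 dB.
Difference: 13.575 dB in favour of B.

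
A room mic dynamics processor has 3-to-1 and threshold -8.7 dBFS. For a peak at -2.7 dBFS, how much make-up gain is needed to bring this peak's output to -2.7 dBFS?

Overshoot 6 dB → 6/3 = 2 dB after compression, so the compressed level is -8.7 + 2 = -6.7 dBFS.
Make-up = target − compressed = -2.7 − (-6.7) = 4 dB.

4 dB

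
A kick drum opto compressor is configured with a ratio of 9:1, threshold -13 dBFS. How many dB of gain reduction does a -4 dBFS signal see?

8 dB

Overshoot = -4 − (-13) = 9 dB.
After 9:1 compression the overshoot becomes 9/9 = 1 dB.
Gain reduction = 9 − 1 = 8 dB.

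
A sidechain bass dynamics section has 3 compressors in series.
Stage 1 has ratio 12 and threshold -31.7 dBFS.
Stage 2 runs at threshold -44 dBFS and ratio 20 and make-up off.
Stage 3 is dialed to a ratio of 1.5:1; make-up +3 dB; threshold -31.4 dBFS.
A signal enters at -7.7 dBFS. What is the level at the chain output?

-40.285 dBFS

Stage 1: overshoot 24 dB → 24/12 = 2 dB → -29.7 dBFS.
Stage 2: -29.7 dBFS is 14.3 dB over -44 dBFS; at 20:1 that becomes 0.715 dB over, giving -43.285 dBFS.
Stage 3: -43.285 dBFS ≤ -31.4 dBFS, so stage 3 doesn't engage; make-up brings it to -40.285 dBFS.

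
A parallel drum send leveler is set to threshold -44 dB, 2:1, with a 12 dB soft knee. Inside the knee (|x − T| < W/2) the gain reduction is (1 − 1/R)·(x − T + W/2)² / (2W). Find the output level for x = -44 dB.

-44.75 dB

x − T + W/2 = -44 − (-44) + 6 = 6.
GR = (1 − 1/2) × 6² / 24 = 0.5 × 36 / 24 = 0.75 dB.
Output = -44 − 0.75 = -44.75 dB.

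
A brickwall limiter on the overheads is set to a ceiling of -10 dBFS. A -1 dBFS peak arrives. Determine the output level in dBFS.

At ∞:1, everything above -10 dBFS is held at the ceiling.

-10 dBFS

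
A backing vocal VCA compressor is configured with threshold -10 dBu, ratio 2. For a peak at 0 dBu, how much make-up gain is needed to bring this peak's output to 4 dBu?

The peak compresses to -10 + 10/2 = -5 dBu.
To reach 4 dBu requires 4 − (-5) = 9 dB of make-up.

9 dB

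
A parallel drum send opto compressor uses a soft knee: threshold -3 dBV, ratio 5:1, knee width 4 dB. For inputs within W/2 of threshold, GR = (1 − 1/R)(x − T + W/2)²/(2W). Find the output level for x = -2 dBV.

x − T + W/2 = -2 − (-3) + 2 = 3.
GR = (1 − 1/5) × 3² / 8 = 0.8 × 9 / 8 = 0.9 dB.
Output = -2 − 0.9 = -2.9 dBV.

-2.9 dBV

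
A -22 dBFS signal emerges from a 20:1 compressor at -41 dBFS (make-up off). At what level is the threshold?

Let T be the threshold. Output overshoot = (input overshoot)/R, so -41 − T = (-22 − T)/20.
20·(-41 − T) = -22 − T → 19·T = -820 − (-22) = -798.
T = -798/19 = -42 dBFS.

-42 dBFS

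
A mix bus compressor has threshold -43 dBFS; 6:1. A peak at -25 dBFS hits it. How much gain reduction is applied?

15 dB

-25 dBFS exceeds the threshold by 18 dB.
A 6:1 ratio leaves 3 dB of that excess.
GR = overshoot in − overshoot out = 18 − 3 = 15 dB.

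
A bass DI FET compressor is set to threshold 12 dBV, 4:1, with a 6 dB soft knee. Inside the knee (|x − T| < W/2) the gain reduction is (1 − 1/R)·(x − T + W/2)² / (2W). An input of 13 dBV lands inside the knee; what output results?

x − T + W/2 = 13 − 12 + 3 = 4.
GR = (1 − 1/4) × 4² / 12 = 0.75 × 16 / 12 = 1 dB.
Output = 13 − 1 = 12 dBV.

12 dBV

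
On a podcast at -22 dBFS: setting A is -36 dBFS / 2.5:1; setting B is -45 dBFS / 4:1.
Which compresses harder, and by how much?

B, by 8.85 dB

A: 14 dB over, compressed to 5.6 dB over, so 8.4 dB of GR.
B: 23 dB over, compressed to 5.75 dB over, so 17.25 dB of GR.
B reduces 8.85 dB more.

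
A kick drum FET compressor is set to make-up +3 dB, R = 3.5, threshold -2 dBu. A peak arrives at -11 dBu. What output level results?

-11 dBu is 9 dB below the -2 dBu threshold, so no gain reduction is applied.
Make-up gain adds 3 dB: -11 + 3 = -8 dBu.

-8 dBu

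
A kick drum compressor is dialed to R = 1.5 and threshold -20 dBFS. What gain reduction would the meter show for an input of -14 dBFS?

The signal is 6 dB above threshold.
At 1.5:1, output sits 6/1.5 = 4 dB above threshold.
GR = overshoot in − overshoot out = 6 − 4 = 2 dB.

2 dB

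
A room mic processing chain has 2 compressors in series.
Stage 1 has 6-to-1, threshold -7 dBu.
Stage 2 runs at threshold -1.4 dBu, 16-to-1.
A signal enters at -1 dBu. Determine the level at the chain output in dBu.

Stage 1: -1 dBu is 6 dB over -7 dBu; at 6:1 that becomes 1 dB over, giving -6 dBu.
Stage 2: -6 dBu is at or below the -1.4 dBu threshold — no compression; output -6 dBu.

-6 dBu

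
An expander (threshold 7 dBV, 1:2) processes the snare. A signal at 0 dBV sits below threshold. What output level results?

-7 dBV

The input is 7 dB below the 7 dBV threshold.
A 1:2 expander multiplies undershoot by 2: 7 × 2 = 14 dB below threshold.
Output = 7 − 14 = -7 dBV.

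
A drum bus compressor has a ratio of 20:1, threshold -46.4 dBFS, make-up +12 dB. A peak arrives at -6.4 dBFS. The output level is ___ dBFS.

-6.4 dBFS sits 40 dB over threshold.
20:1 compression reduces that to 40/20 = 2 dB over.
Output = -46.4 + 2 = -44.4 dBFS; make-up adds 12 dB, giving -32.4 dBFS.

-32.4 dBFS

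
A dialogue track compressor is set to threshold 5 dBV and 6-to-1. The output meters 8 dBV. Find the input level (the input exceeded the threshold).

23 dBV

That's 3 dB above the 5 dBV threshold.
Before 6:1 compression the overshoot was 3 × 6 = 18 dB, so input = 5 + 18 = 23 dBV.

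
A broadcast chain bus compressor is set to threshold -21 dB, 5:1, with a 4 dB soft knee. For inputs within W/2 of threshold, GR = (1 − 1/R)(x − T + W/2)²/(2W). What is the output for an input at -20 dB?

-20.9 dB

x − T + W/2 = -20 − (-21) + 2 = 3.
GR = (1 − 1/5) × 3² / 8 = 0.8 × 9 / 8 = 0.9 dB.
Output = -20 − 0.9 = -20.9 dB.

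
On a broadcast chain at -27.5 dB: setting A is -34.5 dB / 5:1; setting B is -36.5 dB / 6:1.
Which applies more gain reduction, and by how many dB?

B, by 1.9 dB

A: GR = 7 − 7/5 = 5.6 dB.
B: GR = 9 − 9/6 = 7.5 dB.
B reduces 1.9 dB more.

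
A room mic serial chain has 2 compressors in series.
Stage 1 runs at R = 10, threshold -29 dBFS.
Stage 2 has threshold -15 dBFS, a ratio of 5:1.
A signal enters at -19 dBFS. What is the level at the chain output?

-28 dBFS

Stage 1: 10 dB above -29 dBFS, reduced 10:1 to 1 dB above → -28 dBFS.
Stage 2: below threshold (-28 ≤ -15); passes unchanged; output -28 dBFS.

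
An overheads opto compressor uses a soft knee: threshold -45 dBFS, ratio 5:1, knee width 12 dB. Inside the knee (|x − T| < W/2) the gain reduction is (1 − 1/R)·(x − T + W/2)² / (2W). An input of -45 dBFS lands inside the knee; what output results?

x − T + W/2 = -45 − (-45) + 6 = 6.
GR = (1 − 1/5) × 6² / 24 = 0.8 × 36 / 24 = 1.2 dB.
Output = -45 − 1.2 = -46.2 dBFS.

-46.2 dBFS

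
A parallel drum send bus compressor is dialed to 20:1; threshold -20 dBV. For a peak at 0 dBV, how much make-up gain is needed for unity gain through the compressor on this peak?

19 dB

The peak compresses to -20 + 20/20 = -19 dBV.
To reach 0 dBV requires 0 − (-19) = 19 dB of make-up.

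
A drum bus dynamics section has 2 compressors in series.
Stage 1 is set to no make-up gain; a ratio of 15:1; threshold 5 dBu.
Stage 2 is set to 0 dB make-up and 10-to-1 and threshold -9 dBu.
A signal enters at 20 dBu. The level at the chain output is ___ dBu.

Stage 1: 20 dBu is 15 dB over 5 dBu; at 15:1 that becomes 1 dB over, giving 6 dBu.
Stage 2: 15 dB above -9 dBu, reduced 10:1 to 1.5 dB above → -7.5 dBu.

-7.5 dBu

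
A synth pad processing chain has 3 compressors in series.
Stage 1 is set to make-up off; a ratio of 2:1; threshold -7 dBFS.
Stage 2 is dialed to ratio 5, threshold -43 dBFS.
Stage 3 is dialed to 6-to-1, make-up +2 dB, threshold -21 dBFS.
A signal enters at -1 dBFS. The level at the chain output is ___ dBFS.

-33.2 dBFS

Stage 1: -1 dBFS is 6 dB over -7 dBFS; at 2:1 that becomes 3 dB over, giving -4 dBFS.
Stage 2: -4 dBFS is 39 dB over -43 dBFS; at 5:1 that becomes 7.8 dB over, giving -35.2 dBFS.
Stage 3: -35.2 dBFS ≤ -21 dBFS, so stage 3 doesn't engage; make-up brings it to -33.2 dBFS.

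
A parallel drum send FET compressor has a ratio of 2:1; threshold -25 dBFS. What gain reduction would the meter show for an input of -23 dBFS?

1 dB

The signal is 2 dB above threshold.
A 2:1 ratio leaves 1 dB of that excess.
GR = overshoot in − overshoot out = 2 − 1 = 1 dB.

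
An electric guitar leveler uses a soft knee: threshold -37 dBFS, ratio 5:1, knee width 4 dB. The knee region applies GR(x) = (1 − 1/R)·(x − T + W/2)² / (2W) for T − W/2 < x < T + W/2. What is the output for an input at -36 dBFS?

-36.9 dBFS

x − T + W/2 = -36 − (-37) + 2 = 3.
GR = (1 − 1/5) × 3² / 8 = 0.8 × 9 / 8 = 0.9 dB.
Output = -36 − 0.9 = -36.9 dBFS.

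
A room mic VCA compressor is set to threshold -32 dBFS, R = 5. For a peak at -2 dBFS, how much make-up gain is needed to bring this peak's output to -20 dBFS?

The peak compresses to -32 + 30/5 = -26 dBFS.
To reach -20 dBFS requires -20 − (-26) = 6 dB of make-up.

6 dB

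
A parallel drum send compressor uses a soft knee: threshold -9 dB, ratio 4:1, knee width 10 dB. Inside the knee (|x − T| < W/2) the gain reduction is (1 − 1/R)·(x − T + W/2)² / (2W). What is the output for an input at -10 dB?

x − T + W/2 = -10 − (-9) + 5 = 4.
GR = (1 − 1/4) × 4² / 20 = 0.75 × 16 / 20 = 0.6 dB.
Output = -10 − 0.6 = -10.6 dB.

-10.6 dB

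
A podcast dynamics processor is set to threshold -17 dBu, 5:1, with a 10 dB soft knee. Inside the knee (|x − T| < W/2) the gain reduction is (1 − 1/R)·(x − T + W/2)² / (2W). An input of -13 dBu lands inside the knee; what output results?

-16.24 dBu

x − T + W/2 = -13 − (-17) + 5 = 9.
GR = (1 − 1/5) × 9² / 20 = 0.8 × 81 / 20 = 3.24 dB.
Output = -13 − 3.24 = -16.24 dBu.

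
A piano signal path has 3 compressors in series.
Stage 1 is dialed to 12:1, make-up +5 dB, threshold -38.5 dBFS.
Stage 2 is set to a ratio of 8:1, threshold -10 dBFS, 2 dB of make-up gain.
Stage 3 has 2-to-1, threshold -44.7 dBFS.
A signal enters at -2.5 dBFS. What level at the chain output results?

-36.6 dBFS

Stage 1: 36 dB above -38.5 dBFS, reduced 12:1 to 3 dB above → -35.5 dBFS; +5 dB make-up → -30.5 dBFS.
Stage 2: -30.5 dBFS ≤ -10 dBFS, so stage 2 doesn't engage; make-up brings it to -28.5 dBFS.
Stage 3: -28.5 dBFS is 16.2 dB over -44.7 dBFS; at 2:1 that becomes 8.1 dB over, giving -36.6 dBFS.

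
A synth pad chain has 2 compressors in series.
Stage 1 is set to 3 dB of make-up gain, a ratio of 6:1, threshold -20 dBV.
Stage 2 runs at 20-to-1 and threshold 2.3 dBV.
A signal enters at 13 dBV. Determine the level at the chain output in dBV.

-11.5 dBV

Stage 1: 33 dB above -20 dBV, reduced 6:1 to 5.5 dB above → -14.5 dBV; +3 dB make-up → -11.5 dBV.
Stage 2: below threshold (-11.5 ≤ 2.3); passes unchanged; output -11.5 dBV.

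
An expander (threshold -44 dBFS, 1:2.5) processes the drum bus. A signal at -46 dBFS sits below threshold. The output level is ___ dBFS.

-49 dBFS

Undershoot = (-44) − (-46) = 2 dB.
At 1:2.5, that expands to 5 dB under threshold.
Output = -44 − 5 = -49 dBFS.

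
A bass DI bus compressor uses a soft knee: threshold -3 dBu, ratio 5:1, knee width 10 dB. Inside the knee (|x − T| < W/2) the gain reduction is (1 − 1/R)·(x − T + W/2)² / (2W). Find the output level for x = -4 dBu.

-4.64 dBu

x − T + W/2 = -4 − (-3) + 5 = 4.
GR = (1 − 1/5) × 4² / 20 = 0.8 × 16 / 20 = 0.64 dB.
Output = -4 − 0.64 = -4.64 dBu.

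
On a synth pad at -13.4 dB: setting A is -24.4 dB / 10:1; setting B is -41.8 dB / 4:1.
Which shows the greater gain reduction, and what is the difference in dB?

B, by 11.4 dB

A: overshoot 11 dB → output overshoot 1.1 dB → GR 9.9 dB.
B: overshoot 28.4 dB → output overshoot 7.1 dB → GR 21.3 dB.
B applies 11.4 dB more gain reduction.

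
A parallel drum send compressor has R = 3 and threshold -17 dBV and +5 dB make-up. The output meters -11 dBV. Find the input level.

-14 dBV

Before make-up, the level was -11 − 5 = -16 dBV.
Post-compression overshoot = -16 − (-17) = 1 dB.
Undo the ratio: input overshoot = 1 × 3 = 3 dB, giving input = -14 dBV.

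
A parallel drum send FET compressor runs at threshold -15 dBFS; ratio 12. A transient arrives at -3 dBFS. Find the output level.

-3 dBFS sits 12 dB over threshold.
The 12 dB excess becomes 1 dB after 12:1 reduction.
That puts the output at -14 dBFS.

-14 dBFS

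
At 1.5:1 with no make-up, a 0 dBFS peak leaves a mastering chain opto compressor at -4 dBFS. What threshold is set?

-12 dBFS

Let T be the threshold. Output overshoot = (input overshoot)/R, so -4 − T = (0 − T)/1.5.
1.5·(-4 − T) = 0 − T → 0.5·T = -6 − 0 = -6.
T = -6/0.5 = -12 dBFS.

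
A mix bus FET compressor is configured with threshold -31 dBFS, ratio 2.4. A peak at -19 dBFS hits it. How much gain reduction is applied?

7 dB

Overshoot = -19 − (-31) = 12 dB.
After 2.4:1 compression the overshoot becomes 12/2.4 = 5 dB.
GR = overshoot in − overshoot out = 12 − 5 = 7 dB.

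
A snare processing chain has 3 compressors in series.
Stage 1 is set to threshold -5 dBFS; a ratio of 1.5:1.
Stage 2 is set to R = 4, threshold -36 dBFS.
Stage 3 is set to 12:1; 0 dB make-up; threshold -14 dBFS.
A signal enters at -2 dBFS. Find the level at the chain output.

Stage 1: overshoot 3 dB → 3/1.5 = 2 dB → -3 dBFS.
Stage 2: -3 dBFS is 33 dB over -36 dBFS; at 4:1 that becomes 8.25 dB over, giving -27.75 dBFS.
Stage 3: -27.75 dBFS ≤ -14 dBFS, so stage 3 doesn't engage; output -27.75 dBFS.

-27.75 dBFS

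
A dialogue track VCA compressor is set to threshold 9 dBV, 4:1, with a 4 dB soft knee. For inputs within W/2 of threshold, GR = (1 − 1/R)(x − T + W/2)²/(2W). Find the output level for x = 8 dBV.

x − T + W/2 = 8 − 9 + 2 = 1.
GR = (1 − 1/4) × 1² / 8 = 0.75 × 1 / 8 = 0.09375 dB.
Output = 8 − 0.09375 = 7.90625 dBV.

7.90625 dBV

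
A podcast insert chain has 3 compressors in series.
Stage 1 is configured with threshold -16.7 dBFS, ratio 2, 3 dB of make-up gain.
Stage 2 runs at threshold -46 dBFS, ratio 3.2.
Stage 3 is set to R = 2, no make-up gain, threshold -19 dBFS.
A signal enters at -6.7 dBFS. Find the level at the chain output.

Stage 1: overshoot 10 dB → 10/2 = 5 dB → -11.7 dBFS; +3 dB make-up → -8.7 dBFS.
Stage 2: -8.7 dBFS is 37.3 dB over -46 dBFS; at 3.2:1 that becomes 11.65625 dB over, giving -34.34375 dBFS.
Stage 3: -34.34375 dBFS is at or below the -19 dBFS threshold — no compression; output -34.34375 dBFS.

-34.34375 dBFS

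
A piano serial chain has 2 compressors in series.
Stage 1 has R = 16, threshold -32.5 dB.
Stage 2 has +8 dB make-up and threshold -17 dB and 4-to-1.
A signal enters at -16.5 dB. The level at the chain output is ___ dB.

-23.5 dB

Stage 1: overshoot 16 dB → 16/16 = 1 dB → -31.5 dB.
Stage 2: below threshold (-31.5 ≤ -17); passes unchanged; make-up brings it to -23.5 dB.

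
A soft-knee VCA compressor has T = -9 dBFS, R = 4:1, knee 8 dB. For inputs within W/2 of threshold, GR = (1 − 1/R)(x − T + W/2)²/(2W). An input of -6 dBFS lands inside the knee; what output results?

x − T + W/2 = -6 − (-9) + 4 = 7.
GR = (1 − 1/4) × 7² / 16 = 0.75 × 49 / 16 = 2.296875 dB.
Output = -6 − 2.296875 = -8.296875 dBFS.

-8.296875 dBFS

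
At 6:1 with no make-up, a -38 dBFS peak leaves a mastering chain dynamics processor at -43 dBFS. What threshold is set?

-44 dBFS

Let T be the threshold. Output overshoot = (input overshoot)/R, so -43 − T = (-38 − T)/6.
6·(-43 − T) = -38 − T → 5·T = -258 − (-38) = -220.
T = -220/5 = -44 dBFS.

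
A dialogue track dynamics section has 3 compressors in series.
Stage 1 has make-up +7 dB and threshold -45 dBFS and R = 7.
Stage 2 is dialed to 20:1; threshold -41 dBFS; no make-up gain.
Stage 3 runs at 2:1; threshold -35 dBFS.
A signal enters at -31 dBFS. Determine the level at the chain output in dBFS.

Stage 1: overshoot 14 dB → 14/7 = 2 dB → -43 dBFS; +7 dB make-up → -36 dBFS.
Stage 2: -36 dBFS is 5 dB over -41 dBFS; at 20:1 that becomes 0.25 dB over, giving -40.75 dBFS.
Stage 3: below threshold (-40.75 ≤ -35); passes unchanged; output -40.75 dBFS.

-40.75 dBFS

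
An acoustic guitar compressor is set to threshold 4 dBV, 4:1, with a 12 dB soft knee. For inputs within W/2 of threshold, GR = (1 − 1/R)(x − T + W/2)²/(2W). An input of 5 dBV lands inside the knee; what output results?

x − T + W/2 = 5 − 4 + 6 = 7.
GR = (1 − 1/4) × 7² / 24 = 0.75 × 49 / 24 = 1.53125 dB.
Output = 5 − 1.53125 = 3.46875 dBV.

3.46875 dBV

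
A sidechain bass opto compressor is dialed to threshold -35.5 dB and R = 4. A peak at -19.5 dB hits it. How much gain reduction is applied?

-19.5 dB exceeds the threshold by 16 dB.
After 4:1 compression the overshoot becomes 16/4 = 4 dB.
Gain reduction = 16 − 4 = 12 dB.

12 dB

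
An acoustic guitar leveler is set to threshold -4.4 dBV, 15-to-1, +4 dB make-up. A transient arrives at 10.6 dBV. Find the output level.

0.6 dBV

10.6 dBV sits 15 dB over threshold.
15:1 compression reduces that to 15/15 = 1 dB over.
That puts the output at -3.4 dBV; make-up adds 4 dB, giving 0.6 dBV.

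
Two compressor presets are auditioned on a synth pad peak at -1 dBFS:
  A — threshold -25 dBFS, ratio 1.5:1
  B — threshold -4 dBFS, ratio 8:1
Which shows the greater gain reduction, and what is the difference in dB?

A: GR = 24 − 24/1.5 = 8 dB.
B: GR = 3 − 3/8 = 2.625 dB.
A reduces 5.375 dB more.

A, by 5.375 dB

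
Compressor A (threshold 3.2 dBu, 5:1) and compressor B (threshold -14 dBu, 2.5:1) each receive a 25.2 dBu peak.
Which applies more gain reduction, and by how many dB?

A: GR = 22 − 22/5 = 17.6 dB.
B: GR = 39.2 − 39.2/2.5 = 23.52 dB.
B applies 5.92 dB more gain reduction.

B, by 5.92 dB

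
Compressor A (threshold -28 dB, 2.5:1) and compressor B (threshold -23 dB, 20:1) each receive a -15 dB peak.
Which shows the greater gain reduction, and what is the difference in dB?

A, by 0.2 dB

A: overshoot 13 dB → output overshoot 5.2 dB → GR 7.8 dB.
B: overshoot 8 dB → output overshoot 0.4 dB → GR 7.6 dB.
Difference: 0.2 dB in favour of A.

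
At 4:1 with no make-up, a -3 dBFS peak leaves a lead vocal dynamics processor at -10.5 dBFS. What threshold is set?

-13 dBFS

Let T be the threshold. Output overshoot = (input overshoot)/R, so -10.5 − T = (-3 − T)/4.
4·(-10.5 − T) = -3 − T → 3·T = -42 − (-3) = -39.
T = -39/3 = -13 dBFS.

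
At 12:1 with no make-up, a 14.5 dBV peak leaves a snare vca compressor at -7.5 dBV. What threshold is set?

Let T be the threshold. Output overshoot = (input overshoot)/R, so -7.5 − T = (14.5 − T)/12.
12·(-7.5 − T) = 14.5 − T → 11·T = -90 − 14.5 = -104.5.
T = -104.5/11 = -9.5 dBV.

-9.5 dBV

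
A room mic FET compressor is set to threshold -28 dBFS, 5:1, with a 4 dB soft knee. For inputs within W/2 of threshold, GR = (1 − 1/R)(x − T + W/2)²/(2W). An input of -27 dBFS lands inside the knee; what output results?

x − T + W/2 = -27 − (-28) + 2 = 3.
GR = (1 − 1/5) × 3² / 8 = 0.8 × 9 / 8 = 0.9 dB.
Output = -27 − 0.9 = -27.9 dBFS.

-27.9 dBFS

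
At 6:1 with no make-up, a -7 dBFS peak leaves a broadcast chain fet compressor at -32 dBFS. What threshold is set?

-37 dBFS

Gain reduction = -7 − (-32) = 25 dB; output overshoot = GR / (R − 1) = 25 / 5 = 5 dB.
Threshold = output − output overshoot = -32 − 5 = -37 dBFS.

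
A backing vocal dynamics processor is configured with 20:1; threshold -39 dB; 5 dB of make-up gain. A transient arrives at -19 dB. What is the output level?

-33 dB

The input is 20 dB above the -39 dB threshold.
At 20:1 the overshoot is divided by 20, leaving 1 dB above threshold.
Output = -39 + 1 = -38 dB; make-up adds 5 dB, giving -33 dB.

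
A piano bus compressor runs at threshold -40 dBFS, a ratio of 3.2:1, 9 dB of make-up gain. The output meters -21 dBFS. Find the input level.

Before make-up, the level was -21 − 9 = -30 dBFS.
Post-compression overshoot = -30 − (-40) = 10 dB.
Input overshoot = R × output overshoot = 32 dB → input = -40 + 32 = -8 dBFS.

-8 dBFS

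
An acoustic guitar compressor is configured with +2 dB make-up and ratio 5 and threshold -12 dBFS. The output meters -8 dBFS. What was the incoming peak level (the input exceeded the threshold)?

-2 dBFS

Before make-up, the level was -8 − 2 = -10 dBFS.
That's 2 dB above the -12 dBFS threshold.
Before 5:1 compression the overshoot was 2 × 5 = 10 dB, so input = -12 + 10 = -2 dBFS.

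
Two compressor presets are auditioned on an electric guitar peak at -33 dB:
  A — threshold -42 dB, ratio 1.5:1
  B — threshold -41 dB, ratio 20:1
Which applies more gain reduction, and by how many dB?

B, by 4.6 dB

A: overshoot 9 dB → output overshoot 6 dB → GR 3 dB.
B: overshoot 8 dB → output overshoot 0.4 dB → GR 7.6 dB.
B reduces 4.6 dB more.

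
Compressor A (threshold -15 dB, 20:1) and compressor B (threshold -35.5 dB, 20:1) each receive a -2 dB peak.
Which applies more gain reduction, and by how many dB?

A: GR = 13 − 13/20 = 12.35 dB.
B: GR = 33.5 − 33.5/20 = 31.825 dB.
Difference: 19.475 dB in favour of B.

B, by 19.475 dB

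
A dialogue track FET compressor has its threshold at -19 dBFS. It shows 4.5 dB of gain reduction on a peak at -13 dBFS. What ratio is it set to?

4:1

Input overshoot = -13 − (-19) = 6 dB.
Output overshoot = 6 − 4.5 = 1.5 dB.
Ratio = input overshoot / output overshoot = 6 / 1.5 = 4.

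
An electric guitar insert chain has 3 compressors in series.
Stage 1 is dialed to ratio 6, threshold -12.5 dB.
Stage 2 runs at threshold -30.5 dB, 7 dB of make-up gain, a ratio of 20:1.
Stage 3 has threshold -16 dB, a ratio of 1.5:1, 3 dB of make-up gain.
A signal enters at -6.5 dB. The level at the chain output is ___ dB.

Stage 1: 6 dB above -12.5 dB, reduced 6:1 to 1 dB above → -11.5 dB.
Stage 2: 19 dB above -30.5 dB, reduced 20:1 to 0.95 dB above → -29.55 dB; +7 dB make-up → -22.55 dB.
Stage 3: below threshold (-22.55 ≤ -16); passes unchanged; make-up brings it to -19.55 dB.

-19.55 dB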